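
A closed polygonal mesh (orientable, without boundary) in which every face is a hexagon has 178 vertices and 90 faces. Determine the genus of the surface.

Every face is a hexagon, so 2E = 6·90 = 540, giving E = 270.
χ = V − E + F = 178 − 270 + 90 = -2.
For a closed orientable surface χ = 2 − 2g, so g = (2 − (-2))/2 = 2.

2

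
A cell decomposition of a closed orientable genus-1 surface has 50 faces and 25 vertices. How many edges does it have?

For a closed orientable surface of genus 1, χ = 2 − 2·1 = 0.
E = V + F − (0) = 25 + 50 − (0) = 75.

75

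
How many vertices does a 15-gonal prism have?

30

A prism on an n-gon has two n-gon bases and n rectangular sides: V = 2·15 = 30, E = 3·15 = 45, F = 15 + 2 = 17.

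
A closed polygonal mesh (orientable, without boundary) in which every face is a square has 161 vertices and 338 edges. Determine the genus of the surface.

Every face is a square and each edge borders two faces, so 4F = 2·338, giving F = 169.
χ = V − E + F = 161 − 338 + 169 = -8.
For a closed orientable surface χ = 2 − 2g, so g = (2 − (-8))/2 = 5.

5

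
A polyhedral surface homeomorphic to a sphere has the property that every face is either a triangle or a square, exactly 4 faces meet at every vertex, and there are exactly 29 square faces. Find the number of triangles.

8

Let x be the number of triangles; then F = 29 + x.
Edge–face incidences: 2E = 4·29 + 3·x = 116 + 3x.
Every vertex has degree 4, so 4V = 2E.
Euler: V − E + F = 2 ⇒ (2E)/4 − E + (29 + x) = 2.
Multiply by 8: 2·(2E) − 4·(2E) + 8·(29 + x) = 16, i.e. 232 + 8x − 2·(116 + 3x) = 16.
Collecting terms: 2x = 16, so x = 8.
Then 2E = 116 + 3·8 = 140, so E = 70, V = 2E/4 = 35, F = 29 + 8 = 37.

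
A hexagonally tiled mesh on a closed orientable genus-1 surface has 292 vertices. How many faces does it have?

χ = 2 − 2·1 = 0, and every face is a hexagon so 6F = 2E.
V − E + F = 0 with E = 6F/2 gives 292 − (6/2 − 1)·F = 0, so F = 146 and E = 438.

146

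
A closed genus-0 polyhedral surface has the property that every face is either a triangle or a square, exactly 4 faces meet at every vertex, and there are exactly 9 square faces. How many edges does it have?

Let x be the number of triangles; then F = 9 + x.
Edge–face incidences: 2E = 4·9 + 3·x = 36 + 3x.
Every vertex has degree 4, so 4V = 2E.
Euler: V − E + F = 2 ⇒ (2E)/4 − E + (9 + x) = 2.
Multiply by 8: 2·(2E) − 4·(2E) + 8·(9 + x) = 16, i.e. 72 + 8x − 2·(36 + 3x) = 16.
Collecting terms: 2x = 16, so x = 8.
Then 2E = 36 + 3·8 = 60, so E = 30, V = 2E/4 = 15, F = 9 + 8 = 17.

30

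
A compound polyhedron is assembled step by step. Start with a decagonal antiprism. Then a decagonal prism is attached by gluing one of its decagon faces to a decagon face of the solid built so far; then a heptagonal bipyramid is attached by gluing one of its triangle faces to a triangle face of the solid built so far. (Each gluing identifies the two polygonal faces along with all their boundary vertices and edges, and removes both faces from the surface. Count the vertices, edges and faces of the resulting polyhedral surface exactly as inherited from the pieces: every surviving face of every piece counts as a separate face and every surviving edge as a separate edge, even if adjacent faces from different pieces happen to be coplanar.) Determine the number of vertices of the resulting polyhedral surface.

36

A decagonal antiprism: V=20, E=40, F=22.
Attach a decagonal prism (V=20, E=30, F=12) along a 10-gon: merge 10 vertices and 10 edges, delete both glued faces → V=30, E=60, F=32.
Attach a heptagonal bipyramid (V=9, E=21, F=14) along a 3-gon: merge 3 vertices and 3 edges, delete both glued faces → V=36, E=78, F=44.
Check: V − E + F = 36 − 78 + 44 = 2.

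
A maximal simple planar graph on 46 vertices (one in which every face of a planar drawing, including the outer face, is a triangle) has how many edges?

In a plane triangulation 3F = 2E and V − E + F = 2, so E = 3V − 6 = 3·46 − 6 = 132.

132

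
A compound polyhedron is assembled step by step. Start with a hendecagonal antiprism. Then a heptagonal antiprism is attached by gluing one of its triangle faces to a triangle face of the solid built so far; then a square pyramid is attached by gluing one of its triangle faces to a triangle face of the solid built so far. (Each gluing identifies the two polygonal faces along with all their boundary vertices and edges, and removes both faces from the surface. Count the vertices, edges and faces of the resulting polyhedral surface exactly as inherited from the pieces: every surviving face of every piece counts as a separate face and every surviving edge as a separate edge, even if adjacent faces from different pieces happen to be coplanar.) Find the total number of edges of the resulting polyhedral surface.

74

A hendecagonal antiprism: V=22, E=44, F=24.
Attach a heptagonal antiprism (V=14, E=28, F=16) along a 3-gon: merge 3 vertices and 3 edges, delete both glued faces → V=33, E=69, F=38.
Attach a square pyramid (V=5, E=8, F=5) along a 3-gon: merge 3 vertices and 3 edges, delete both glued faces → V=35, E=74, F=41.
Check: V − E + F = 35 − 74 + 41 = 2.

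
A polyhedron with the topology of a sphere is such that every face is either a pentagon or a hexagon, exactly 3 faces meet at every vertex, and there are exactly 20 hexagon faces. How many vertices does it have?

60

Let x be the number of pentagons; then F = 20 + x.
Edge–face incidences: 2E = 6·20 + 5·x = 120 + 5x.
Every vertex has degree 3, so 3V = 2E.
Euler: V − E + F = 2 ⇒ (2E)/3 − E + (20 + x) = 2.
Multiply by 6: 2·(2E) − 3·(2E) + 6·(20 + x) = 12, i.e. 120 + 6x − (120 + 5x) = 12.
Collecting terms: x = 12.
Then 2E = 120 + 5·12 = 180, so E = 90, V = 2E/3 = 60, F = 20 + 12 = 32.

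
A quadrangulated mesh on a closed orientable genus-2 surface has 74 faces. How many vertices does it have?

72

χ = 2 − 2·2 = -2, and every face is a square so 4F = 2E.
E = 4·74/2 = 148. Then V = -2 + E − F = -2 + 148 − 74 = 72.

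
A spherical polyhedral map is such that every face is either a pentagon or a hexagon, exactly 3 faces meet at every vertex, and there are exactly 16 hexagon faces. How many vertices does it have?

52

Let x be the number of pentagons; then F = 16 + x.
Edge–face incidences: 2E = 6·16 + 5·x = 96 + 5x.
Every vertex has degree 3, so 3V = 2E.
Euler: V − E + F = 2 ⇒ (2E)/3 − E + (16 + x) = 2.
Multiply by 6: 2·(2E) − 3·(2E) + 6·(16 + x) = 12, i.e. 96 + 6x − (96 + 5x) = 12.
Collecting terms: x = 12.
Then 2E = 96 + 5·12 = 156, so E = 78, V = 2E/3 = 52, F = 16 + 12 = 28.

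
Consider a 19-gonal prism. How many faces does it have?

21

A prism on an n-gon has two n-gon bases and n rectangular sides: V = 2·19 = 38, E = 3·19 = 57, F = 19 + 2 = 21.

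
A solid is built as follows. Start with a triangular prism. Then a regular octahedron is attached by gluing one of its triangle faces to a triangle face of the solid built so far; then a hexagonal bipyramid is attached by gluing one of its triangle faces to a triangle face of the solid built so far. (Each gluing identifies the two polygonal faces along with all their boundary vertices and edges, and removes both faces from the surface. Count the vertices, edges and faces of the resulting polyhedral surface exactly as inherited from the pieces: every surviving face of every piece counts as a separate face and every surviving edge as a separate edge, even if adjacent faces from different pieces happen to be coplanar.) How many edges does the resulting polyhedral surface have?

33

A triangular prism: V=6, E=9, F=5.
Attach a regular octahedron (V=6, E=12, F=8) along a 3-gon: merge 3 vertices and 3 edges, delete both glued faces → V=9, E=18, F=11.
Attach a hexagonal bipyramid (V=8, E=18, F=12) along a 3-gon: merge 3 vertices and 3 edges, delete both glued faces → V=14, E=33, F=21.
Check: V − E + F = 14 − 33 + 21 = 2.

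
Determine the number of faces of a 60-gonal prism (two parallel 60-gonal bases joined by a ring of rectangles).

A prism on an n-gon has two n-gon bases and n rectangular sides: V = 2·60 = 120, E = 3·60 = 180, F = 60 + 2 = 62.

62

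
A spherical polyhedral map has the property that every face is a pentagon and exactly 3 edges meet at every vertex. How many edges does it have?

30

Each face has 5 edges and each edge borders two faces, so 2E = 5F.
Each vertex has degree 3, so 3V = 2E and hence V = 5F/3.
Euler: V − E + F = 2 ⇒ (5F/3) − (5F/2) + F = 2.
Multiply by 6: (10 − 15 + 6)F = 12, i.e. 1F = 12.
So F = 12, E = 5·12/2 = 30, V = 5·12/3 = 20.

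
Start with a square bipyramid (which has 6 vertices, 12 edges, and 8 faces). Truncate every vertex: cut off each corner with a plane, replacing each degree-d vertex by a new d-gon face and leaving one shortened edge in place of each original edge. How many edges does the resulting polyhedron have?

Truncation replaces each original edge-end by a new vertex, so V′ = 2E = 24.
Each original edge survives, and each old vertex of degree d contributes d new edges; summing degrees gives Σd = 2E, so E′ = E + 2E = 3E = 36.
Each original face survives and each original vertex becomes one new face: F′ = F + V = 14.

36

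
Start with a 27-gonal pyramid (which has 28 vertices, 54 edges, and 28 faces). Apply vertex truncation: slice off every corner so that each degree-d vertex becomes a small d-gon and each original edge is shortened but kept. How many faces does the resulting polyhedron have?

56

Truncation replaces each original edge-end by a new vertex, so V′ = 2E = 108.
Each original edge survives, and each old vertex of degree d contributes d new edges; summing degrees gives Σd = 2E, so E′ = E + 2E = 3E = 162.
Each original face survives and each original vertex becomes one new face: F′ = F + V = 56.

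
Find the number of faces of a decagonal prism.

12

A prism on an n-gon has two n-gon bases and n rectangular sides: V = 2·10 = 20, E = 3·10 = 30, F = 10 + 2 = 12.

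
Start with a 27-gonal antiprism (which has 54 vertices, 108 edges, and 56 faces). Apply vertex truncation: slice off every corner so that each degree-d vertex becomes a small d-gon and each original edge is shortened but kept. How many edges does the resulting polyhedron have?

Truncation replaces each original edge-end by a new vertex, so V′ = 2E = 216.
Each original edge survives, and each old vertex of degree d contributes d new edges; summing degrees gives Σd = 2E, so E′ = E + 2E = 3E = 324.
Each original face survives and each original vertex becomes one new face: F′ = F + V = 110.

324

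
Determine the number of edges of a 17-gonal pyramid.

A pyramid on an n-gon base has one n-gon and n triangles: V = 17 + 1 = 18, E = 2·17 = 34, F = 17 + 1 = 18.
Check: V − E + F = 18 − 34 + 18 = 2.

34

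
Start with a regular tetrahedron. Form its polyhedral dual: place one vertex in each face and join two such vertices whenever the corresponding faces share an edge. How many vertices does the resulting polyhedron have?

The base solid has V = 4, E = 6, F = 4.
The dual swaps V and F and preserves E: V′ = F = 4, E′ = E = 6, F′ = V = 4.

4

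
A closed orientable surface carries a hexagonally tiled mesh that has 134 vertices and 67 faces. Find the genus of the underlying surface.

1

Every face is a hexagon, so 2E = 6·67 = 402, giving E = 201.
χ = V − E + F = 134 − 201 + 67 = 0.
For a closed orientable surface χ = 2 − 2g, so g = (2 − (0))/2 = 1.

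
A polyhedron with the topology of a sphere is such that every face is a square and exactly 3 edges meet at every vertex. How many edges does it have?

Each face has 4 edges and each edge borders two faces, so 2E = 4F.
Each vertex has degree 3, so 3V = 2E and hence V = 4F/3.
Euler: V − E + F = 2 ⇒ (4F/3) − (4F/2) + F = 2.
Multiply by 6: (8 − 12 + 6)F = 12, i.e. 2F = 12.
So F = 6, E = 4·6/2 = 12, V = 4·6/3 = 8.

12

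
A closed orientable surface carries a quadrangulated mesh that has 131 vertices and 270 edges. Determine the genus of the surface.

Every face is a square and each edge borders two faces, so 4F = 2·270, giving F = 135.
χ = V − E + F = 131 − 270 + 135 = -4.
For a closed orientable surface χ = 2 − 2g, so g = (2 − (-4))/2 = 3.

3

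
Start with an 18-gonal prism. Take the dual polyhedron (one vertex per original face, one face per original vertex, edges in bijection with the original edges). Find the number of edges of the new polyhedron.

The base solid has V = 36, E = 54, F = 20.
The dual swaps V and F and preserves E: V′ = F = 20, E′ = E = 54, F′ = V = 36.

54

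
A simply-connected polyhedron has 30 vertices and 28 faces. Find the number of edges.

Here V − E + F = 2.
E = V + F − (2) = 30 + 28 − (2) = 56.

56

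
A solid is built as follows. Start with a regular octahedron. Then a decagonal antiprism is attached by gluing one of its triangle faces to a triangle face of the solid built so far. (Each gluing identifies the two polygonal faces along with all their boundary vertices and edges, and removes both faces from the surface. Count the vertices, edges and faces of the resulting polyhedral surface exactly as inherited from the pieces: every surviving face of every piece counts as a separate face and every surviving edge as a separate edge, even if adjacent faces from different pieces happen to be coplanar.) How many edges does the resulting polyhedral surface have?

49

A regular octahedron: V=6, E=12, F=8.
Attach a decagonal antiprism (V=20, E=40, F=22) along a 3-gon: merge 3 vertices and 3 edges, delete both glued faces → V=23, E=49, F=28.
Check: V − E + F = 23 − 49 + 28 = 2.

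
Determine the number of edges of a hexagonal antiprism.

An antiprism on an n-gon has two n-gon caps and 2n triangles: V = 2·6 = 12, E = 4·6 = 24, F = 2·6 + 2 = 14.

24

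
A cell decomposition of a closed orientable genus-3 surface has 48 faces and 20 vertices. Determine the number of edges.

72

For a closed orientable surface of genus 3, χ = 2 − 2·3 = -4.
E = V + F − (-4) = 20 + 48 − (-4) = 72.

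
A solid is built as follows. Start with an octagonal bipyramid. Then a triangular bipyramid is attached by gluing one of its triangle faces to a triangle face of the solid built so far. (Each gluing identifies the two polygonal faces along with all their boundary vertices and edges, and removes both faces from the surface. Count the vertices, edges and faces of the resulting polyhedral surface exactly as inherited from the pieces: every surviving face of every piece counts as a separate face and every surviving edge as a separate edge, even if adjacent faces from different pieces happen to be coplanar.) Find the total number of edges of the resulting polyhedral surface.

30

An octagonal bipyramid: V=10, E=24, F=16.
Attach a triangular bipyramid (V=5, E=9, F=6) along a 3-gon: merge 3 vertices and 3 edges, delete both glued faces → V=12, E=30, F=20.
Check: V − E + F = 12 − 30 + 20 = 2.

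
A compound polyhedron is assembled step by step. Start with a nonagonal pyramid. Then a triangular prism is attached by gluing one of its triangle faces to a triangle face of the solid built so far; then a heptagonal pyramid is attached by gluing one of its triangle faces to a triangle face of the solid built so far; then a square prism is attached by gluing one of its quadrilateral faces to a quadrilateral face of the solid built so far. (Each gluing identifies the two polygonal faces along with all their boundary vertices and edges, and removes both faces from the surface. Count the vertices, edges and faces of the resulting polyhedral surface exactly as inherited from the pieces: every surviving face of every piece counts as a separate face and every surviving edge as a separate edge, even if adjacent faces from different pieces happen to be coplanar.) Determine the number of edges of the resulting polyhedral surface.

A nonagonal pyramid: V=10, E=18, F=10.
Attach a triangular prism (V=6, E=9, F=5) along a 3-gon: merge 3 vertices and 3 edges, delete both glued faces → V=13, E=24, F=13.
Attach a heptagonal pyramid (V=8, E=14, F=8) along a 3-gon: merge 3 vertices and 3 edges, delete both glued faces → V=18, E=35, F=19.
Attach a square prism (V=8, E=12, F=6) along a 4-gon: merge 4 vertices and 4 edges, delete both glued faces → V=22, E=43, F=23.
Check: V − E + F = 22 − 43 + 23 = 2.

43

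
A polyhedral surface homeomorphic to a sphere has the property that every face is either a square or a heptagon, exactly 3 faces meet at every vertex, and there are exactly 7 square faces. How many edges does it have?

21

Let x be the number of heptagons; then F = 7 + x.
Edge–face incidences: 2E = 4·7 + 7·x = 28 + 7x.
Every vertex has degree 3, so 3V = 2E.
Euler: V − E + F = 2 ⇒ (2E)/3 − E + (7 + x) = 2.
Multiply by 6: 2·(2E) − 3·(2E) + 6·(7 + x) = 12, i.e. 42 + 6x − (28 + 7x) = 12.
Collecting terms: −x + 14 = 12, so −x = −2, so x = 2.
Then 2E = 28 + 7·2 = 42, so E = 21, V = 2E/3 = 14, F = 7 + 2 = 9.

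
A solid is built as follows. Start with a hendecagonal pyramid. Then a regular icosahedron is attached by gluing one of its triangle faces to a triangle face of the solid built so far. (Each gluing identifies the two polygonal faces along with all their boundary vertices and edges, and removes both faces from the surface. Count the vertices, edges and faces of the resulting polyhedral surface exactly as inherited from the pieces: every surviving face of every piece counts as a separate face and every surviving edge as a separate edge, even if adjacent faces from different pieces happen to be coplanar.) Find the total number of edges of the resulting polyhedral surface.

A hendecagonal pyramid: V=12, E=22, F=12.
Attach a regular icosahedron (V=12, E=30, F=20) along a 3-gon: merge 3 vertices and 3 edges, delete both glued faces → V=21, E=49, F=30.
Check: V − E + F = 21 − 49 + 30 = 2.

49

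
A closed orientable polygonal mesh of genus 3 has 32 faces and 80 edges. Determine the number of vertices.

44

For a closed orientable surface of genus 3, χ = 2 − 2·3 = -4.
V = -4 + E − F = -4 + 80 − 32 = 44.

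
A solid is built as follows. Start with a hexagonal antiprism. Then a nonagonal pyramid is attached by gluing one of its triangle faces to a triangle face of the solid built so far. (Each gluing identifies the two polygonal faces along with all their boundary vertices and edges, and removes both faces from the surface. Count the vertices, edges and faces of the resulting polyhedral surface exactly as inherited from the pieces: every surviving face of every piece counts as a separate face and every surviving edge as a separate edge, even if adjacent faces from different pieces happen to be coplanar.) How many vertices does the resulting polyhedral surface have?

A hexagonal antiprism: V=12, E=24, F=14.
Attach a nonagonal pyramid (V=10, E=18, F=10) along a 3-gon: merge 3 vertices and 3 edges, delete both glued faces → V=19, E=39, F=22.
Check: V − E + F = 19 − 39 + 22 = 2.

19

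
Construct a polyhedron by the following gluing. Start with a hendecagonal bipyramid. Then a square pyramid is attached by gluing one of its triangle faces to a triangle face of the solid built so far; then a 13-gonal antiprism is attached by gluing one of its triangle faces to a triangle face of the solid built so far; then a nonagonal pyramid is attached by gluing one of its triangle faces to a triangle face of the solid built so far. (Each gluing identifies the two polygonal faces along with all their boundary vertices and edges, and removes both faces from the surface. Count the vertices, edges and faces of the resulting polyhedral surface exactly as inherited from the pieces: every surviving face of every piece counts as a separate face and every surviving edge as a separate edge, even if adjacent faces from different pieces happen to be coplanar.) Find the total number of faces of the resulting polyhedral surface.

59

A hendecagonal bipyramid: V=13, E=33, F=22.
Attach a square pyramid (V=5, E=8, F=5) along a 3-gon: merge 3 vertices and 3 edges, delete both glued faces → V=15, E=38, F=25.
Attach a 13-gonal antiprism (V=26, E=52, F=28) along a 3-gon: merge 3 vertices and 3 edges, delete both glued faces → V=38, E=87, F=51.
Attach a nonagonal pyramid (V=10, E=18, F=10) along a 3-gon: merge 3 vertices and 3 edges, delete both glued faces → V=45, E=102, F=59.
Check: V − E + F = 45 − 102 + 59 = 2.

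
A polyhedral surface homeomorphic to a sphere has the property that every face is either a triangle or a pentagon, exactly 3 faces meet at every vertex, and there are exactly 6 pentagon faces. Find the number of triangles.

2

Let x be the number of triangles; then F = 6 + x.
Edge–face incidences: 2E = 5·6 + 3·x = 30 + 3x.
Every vertex has degree 3, so 3V = 2E.
Euler: V − E + F = 2 ⇒ (2E)/3 − E + (6 + x) = 2.
Multiply by 6: 2·(2E) − 3·(2E) + 6·(6 + x) = 12, i.e. 36 + 6x − (30 + 3x) = 12.
Collecting terms: 3x + 6 = 12, so 3x = 6, so x = 2.
Then 2E = 30 + 3·2 = 36, so E = 18, V = 2E/3 = 12, F = 6 + 2 = 8.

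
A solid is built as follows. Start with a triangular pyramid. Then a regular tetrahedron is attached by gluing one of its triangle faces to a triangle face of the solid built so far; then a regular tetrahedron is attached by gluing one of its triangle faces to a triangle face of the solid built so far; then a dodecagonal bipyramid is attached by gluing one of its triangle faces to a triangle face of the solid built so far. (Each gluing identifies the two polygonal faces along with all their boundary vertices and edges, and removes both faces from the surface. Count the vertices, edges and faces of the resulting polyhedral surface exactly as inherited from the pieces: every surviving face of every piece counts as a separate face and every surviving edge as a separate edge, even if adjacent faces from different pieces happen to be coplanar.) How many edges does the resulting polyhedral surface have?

A triangular pyramid: V=4, E=6, F=4.
Attach a regular tetrahedron (V=4, E=6, F=4) along a 3-gon: merge 3 vertices and 3 edges, delete both glued faces → V=5, E=9, F=6.
Attach a regular tetrahedron (V=4, E=6, F=4) along a 3-gon: merge 3 vertices and 3 edges, delete both glued faces → V=6, E=12, F=8.
Attach a dodecagonal bipyramid (V=14, E=36, F=24) along a 3-gon: merge 3 vertices and 3 edges, delete both glued faces → V=17, E=45, F=30.
Check: V − E + F = 17 − 45 + 30 = 2.

45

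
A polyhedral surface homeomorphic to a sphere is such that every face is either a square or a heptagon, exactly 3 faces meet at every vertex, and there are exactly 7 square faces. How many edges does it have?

Let x be the number of heptagons; then F = 7 + x.
Edge–face incidences: 2E = 4·7 + 7·x = 28 + 7x.
Every vertex has degree 3, so 3V = 2E.
Euler: V − E + F = 2 ⇒ (2E)/3 − E + (7 + x) = 2.
Multiply by 6: 2·(2E) − 3·(2E) + 6·(7 + x) = 12, i.e. 42 + 6x − (28 + 7x) = 12.
Collecting terms: −x + 14 = 12, so −x = −2, so x = 2.
Then 2E = 28 + 7·2 = 42, so E = 21, V = 2E/3 = 14, F = 7 + 2 = 9.

21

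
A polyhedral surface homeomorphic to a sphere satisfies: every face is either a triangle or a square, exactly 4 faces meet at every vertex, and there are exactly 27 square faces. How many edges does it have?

Let x be the number of triangles; then F = 27 + x.
Edge–face incidences: 2E = 4·27 + 3·x = 108 + 3x.
Every vertex has degree 4, so 4V = 2E.
Euler: V − E + F = 2 ⇒ (2E)/4 − E + (27 + x) = 2.
Multiply by 8: 2·(2E) − 4·(2E) + 8·(27 + x) = 16, i.e. 216 + 8x − 2·(108 + 3x) = 16.
Collecting terms: 2x = 16, so x = 8.
Then 2E = 108 + 3·8 = 132, so E = 66, V = 2E/4 = 33, F = 27 + 8 = 35.

66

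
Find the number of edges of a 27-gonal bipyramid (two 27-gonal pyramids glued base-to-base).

81

A bipyramid over an n-gon has 2n triangular faces and n + 2 vertices: V = 27 + 2 = 29, E = 3·27 = 81, F = 2·27 = 54.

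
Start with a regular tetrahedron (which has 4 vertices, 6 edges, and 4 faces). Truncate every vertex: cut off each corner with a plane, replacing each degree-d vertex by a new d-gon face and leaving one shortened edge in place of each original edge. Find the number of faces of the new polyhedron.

8

Truncation replaces each original edge-end by a new vertex, so V′ = 2E = 12.
Each original edge survives, and each old vertex of degree d contributes d new edges; summing degrees gives Σd = 2E, so E′ = E + 2E = 3E = 18.
Each original face survives and each original vertex becomes one new face: F′ = F + V = 8.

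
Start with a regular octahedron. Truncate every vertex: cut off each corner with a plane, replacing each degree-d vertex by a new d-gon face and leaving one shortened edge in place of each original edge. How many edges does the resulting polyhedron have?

The base solid has V = 6, E = 12, F = 8.
Truncation replaces each original edge-end by a new vertex, so V′ = 2E = 24.
Each original edge survives, and each old vertex of degree d contributes d new edges; summing degrees gives Σd = 2E, so E′ = E + 2E = 3E = 36.
Each original face survives and each original vertex becomes one new face: F′ = F + V = 14.

36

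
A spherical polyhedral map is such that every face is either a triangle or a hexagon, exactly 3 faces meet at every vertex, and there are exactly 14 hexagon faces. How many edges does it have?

48

Let x be the number of triangles; then F = 14 + x.
Edge–face incidences: 2E = 6·14 + 3·x = 84 + 3x.
Every vertex has degree 3, so 3V = 2E.
Euler: V − E + F = 2 ⇒ (2E)/3 − E + (14 + x) = 2.
Multiply by 6: 2·(2E) − 3·(2E) + 6·(14 + x) = 12, i.e. 84 + 6x − (84 + 3x) = 12.
Collecting terms: 3x = 12, so x = 4.
Then 2E = 84 + 3·4 = 96, so E = 48, V = 2E/3 = 32, F = 14 + 4 = 18.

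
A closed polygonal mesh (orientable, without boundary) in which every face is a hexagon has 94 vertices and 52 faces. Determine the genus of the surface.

6

Every face is a hexagon, so 2E = 6·52 = 312, giving E = 156.
χ = V − E + F = 94 − 156 + 52 = -10.
For a closed orientable surface χ = 2 − 2g, so g = (2 − (-10))/2 = 6.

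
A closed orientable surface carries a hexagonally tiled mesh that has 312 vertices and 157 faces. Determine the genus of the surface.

Every face is a hexagon, so 2E = 6·157 = 942, giving E = 471.
χ = V − E + F = 312 − 471 + 157 = -2.
For a closed orientable surface χ = 2 − 2g, so g = (2 − (-2))/2 = 2.

2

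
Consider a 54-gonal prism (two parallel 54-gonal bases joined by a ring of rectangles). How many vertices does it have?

A prism on an n-gon has two n-gon bases and n rectangular sides: V = 2·54 = 108, E = 3·54 = 162, F = 54 + 2 = 56.

108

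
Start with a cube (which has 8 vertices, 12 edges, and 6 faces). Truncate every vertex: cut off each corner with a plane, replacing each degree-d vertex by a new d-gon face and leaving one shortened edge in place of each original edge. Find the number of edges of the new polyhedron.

36

Truncation replaces each original edge-end by a new vertex, so V′ = 2E = 24.
Each original edge survives, and each old vertex of degree d contributes d new edges; summing degrees gives Σd = 2E, so E′ = E + 2E = 3E = 36.
Each original face survives and each original vertex becomes one new face: F′ = F + V = 14.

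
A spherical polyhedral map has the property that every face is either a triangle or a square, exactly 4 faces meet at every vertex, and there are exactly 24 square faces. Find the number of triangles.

Let x be the number of triangles; then F = 24 + x.
Edge–face incidences: 2E = 4·24 + 3·x = 96 + 3x.
Every vertex has degree 4, so 4V = 2E.
Euler: V − E + F = 2 ⇒ (2E)/4 − E + (24 + x) = 2.
Multiply by 8: 2·(2E) − 4·(2E) + 8·(24 + x) = 16, i.e. 192 + 8x − 2·(96 + 3x) = 16.
Collecting terms: 2x = 16, so x = 8.
Then 2E = 96 + 3·8 = 120, so E = 60, V = 2E/4 = 30, F = 24 + 8 = 32.

8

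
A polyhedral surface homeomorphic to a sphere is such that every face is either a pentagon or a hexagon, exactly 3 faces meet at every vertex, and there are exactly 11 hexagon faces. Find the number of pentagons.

Let x be the number of pentagons; then F = 11 + x.
Edge–face incidences: 2E = 6·11 + 5·x = 66 + 5x.
Every vertex has degree 3, so 3V = 2E.
Euler: V − E + F = 2 ⇒ (2E)/3 − E + (11 + x) = 2.
Multiply by 6: 2·(2E) − 3·(2E) + 6·(11 + x) = 12, i.e. 66 + 6x − (66 + 5x) = 12.
Collecting terms: x = 12.
Then 2E = 66 + 5·12 = 126, so E = 63, V = 2E/3 = 42, F = 11 + 12 = 23.

12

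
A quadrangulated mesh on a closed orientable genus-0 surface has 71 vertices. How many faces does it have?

69

χ = 2 − 2·0 = 2, and every face is a square so 4F = 2E.
V − E + F = 2 with E = 4F/2 gives 71 − (4/2 − 1)·F = 2, so F = 69 and E = 138.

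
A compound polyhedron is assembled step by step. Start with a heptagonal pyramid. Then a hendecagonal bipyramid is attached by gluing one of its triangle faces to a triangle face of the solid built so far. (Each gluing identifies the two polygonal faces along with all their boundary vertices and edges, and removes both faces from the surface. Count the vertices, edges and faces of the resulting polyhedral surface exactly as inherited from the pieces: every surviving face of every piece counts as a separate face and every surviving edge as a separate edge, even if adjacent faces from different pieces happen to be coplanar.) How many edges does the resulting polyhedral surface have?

44

A heptagonal pyramid: V=8, E=14, F=8.
Attach a hendecagonal bipyramid (V=13, E=33, F=22) along a 3-gon: merge 3 vertices and 3 edges, delete both glued faces → V=18, E=44, F=28.
Check: V − E + F = 18 − 44 + 28 = 2.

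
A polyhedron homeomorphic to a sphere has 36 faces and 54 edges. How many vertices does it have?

20

Here V − E + F = 2.
V = 2 + E − F = 2 + 54 − 36 = 20.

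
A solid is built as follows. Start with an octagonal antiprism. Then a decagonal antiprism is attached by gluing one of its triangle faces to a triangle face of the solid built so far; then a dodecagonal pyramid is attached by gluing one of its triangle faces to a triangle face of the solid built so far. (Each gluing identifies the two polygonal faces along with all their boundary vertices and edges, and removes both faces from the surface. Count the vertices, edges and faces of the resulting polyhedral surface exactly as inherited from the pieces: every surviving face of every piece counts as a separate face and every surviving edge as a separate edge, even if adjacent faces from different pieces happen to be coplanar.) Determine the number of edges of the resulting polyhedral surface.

90

An octagonal antiprism: V=16, E=32, F=18.
Attach a decagonal antiprism (V=20, E=40, F=22) along a 3-gon: merge 3 vertices and 3 edges, delete both glued faces → V=33, E=69, F=38.
Attach a dodecagonal pyramid (V=13, E=24, F=13) along a 3-gon: merge 3 vertices and 3 edges, delete both glued faces → V=43, E=90, F=49.
Check: V − E + F = 43 − 90 + 49 = 2.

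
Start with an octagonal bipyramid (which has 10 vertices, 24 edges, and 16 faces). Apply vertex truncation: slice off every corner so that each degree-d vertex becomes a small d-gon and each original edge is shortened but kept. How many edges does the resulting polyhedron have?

Truncation replaces each original edge-end by a new vertex, so V′ = 2E = 48.
Each original edge survives, and each old vertex of degree d contributes d new edges; summing degrees gives Σd = 2E, so E′ = E + 2E = 3E = 72.
Each original face survives and each original vertex becomes one new face: F′ = F + V = 26.

72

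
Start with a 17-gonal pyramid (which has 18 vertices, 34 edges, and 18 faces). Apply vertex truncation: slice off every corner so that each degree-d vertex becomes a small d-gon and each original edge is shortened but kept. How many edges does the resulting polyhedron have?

102

Truncation replaces each original edge-end by a new vertex, so V′ = 2E = 68.
Each original edge survives, and each old vertex of degree d contributes d new edges; summing degrees gives Σd = 2E, so E′ = E + 2E = 3E = 102.
Each original face survives and each original vertex becomes one new face: F′ = F + V = 36.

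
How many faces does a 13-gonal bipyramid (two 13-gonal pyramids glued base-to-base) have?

26

A bipyramid over an n-gon has 2n triangular faces and n + 2 vertices: V = 13 + 2 = 15, E = 3·13 = 39, F = 2·13 = 26.
Check: V − E + F = 15 − 39 + 26 = 2.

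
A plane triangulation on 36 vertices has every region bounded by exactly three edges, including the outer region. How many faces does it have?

In a plane triangulation 3F = 2E and V − E + F = 2, so F = 2V − 4 = 2·36 − 4 = 68.

68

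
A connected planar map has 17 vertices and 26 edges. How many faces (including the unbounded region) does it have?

11

Euler's formula for a connected plane graph: V − E + F = 2, so F = 2 − 17 + 26 = 11.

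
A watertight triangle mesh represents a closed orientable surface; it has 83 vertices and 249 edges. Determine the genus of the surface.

1

Every face is a triangle and each edge borders two faces, so 3F = 2·249, giving F = 166.
χ = V − E + F = 83 − 249 + 166 = 0.
For a closed orientable surface χ = 2 − 2g, so g = (2 − (0))/2 = 1.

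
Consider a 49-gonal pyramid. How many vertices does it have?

50

A pyramid on an n-gon base has one n-gon and n triangles: V = 49 + 1 = 50, E = 2·49 = 98, F = 49 + 1 = 50.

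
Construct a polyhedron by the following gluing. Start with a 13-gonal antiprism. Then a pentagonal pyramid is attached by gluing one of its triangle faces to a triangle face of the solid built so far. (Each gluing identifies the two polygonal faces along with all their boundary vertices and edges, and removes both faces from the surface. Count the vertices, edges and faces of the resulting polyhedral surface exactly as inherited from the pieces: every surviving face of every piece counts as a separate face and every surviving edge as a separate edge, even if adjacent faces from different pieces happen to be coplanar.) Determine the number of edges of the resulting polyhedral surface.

A 13-gonal antiprism: V=26, E=52, F=28.
Attach a pentagonal pyramid (V=6, E=10, F=6) along a 3-gon: merge 3 vertices and 3 edges, delete both glued faces → V=29, E=59, F=32.
Check: V − E + F = 29 − 59 + 32 = 2.

59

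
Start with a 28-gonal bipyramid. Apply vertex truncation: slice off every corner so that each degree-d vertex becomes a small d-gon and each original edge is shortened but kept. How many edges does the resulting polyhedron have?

The base solid has V = 30, E = 84, F = 56.
Truncation replaces each original edge-end by a new vertex, so V′ = 2E = 168.
Each original edge survives, and each old vertex of degree d contributes d new edges; summing degrees gives Σd = 2E, so E′ = E + 2E = 3E = 252.
Each original face survives and each original vertex becomes one new face: F′ = F + V = 86.

252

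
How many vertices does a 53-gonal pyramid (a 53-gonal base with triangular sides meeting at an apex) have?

54

A pyramid on an n-gon base has one n-gon and n triangles: V = 53 + 1 = 54, E = 2·53 = 106, F = 53 + 1 = 54.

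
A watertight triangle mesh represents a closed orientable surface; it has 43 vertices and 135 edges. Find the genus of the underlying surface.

Every face is a triangle and each edge borders two faces, so 3F = 2·135, giving F = 90.
χ = V − E + F = 43 − 135 + 90 = -2.
For a closed orientable surface χ = 2 − 2g, so g = (2 − (-2))/2 = 2.

2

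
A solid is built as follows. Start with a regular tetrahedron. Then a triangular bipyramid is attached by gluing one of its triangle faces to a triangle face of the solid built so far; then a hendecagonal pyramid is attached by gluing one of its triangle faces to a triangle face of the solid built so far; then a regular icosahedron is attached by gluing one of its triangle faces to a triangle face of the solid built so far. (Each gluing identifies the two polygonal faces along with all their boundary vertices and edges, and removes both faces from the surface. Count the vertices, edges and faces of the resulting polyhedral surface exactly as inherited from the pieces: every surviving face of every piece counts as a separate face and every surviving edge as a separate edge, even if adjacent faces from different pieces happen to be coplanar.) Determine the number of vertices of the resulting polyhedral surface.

24

A regular tetrahedron: V=4, E=6, F=4.
Attach a triangular bipyramid (V=5, E=9, F=6) along a 3-gon: merge 3 vertices and 3 edges, delete both glued faces → V=6, E=12, F=8.
Attach a hendecagonal pyramid (V=12, E=22, F=12) along a 3-gon: merge 3 vertices and 3 edges, delete both glued faces → V=15, E=31, F=18.
Attach a regular icosahedron (V=12, E=30, F=20) along a 3-gon: merge 3 vertices and 3 edges, delete both glued faces → V=24, E=58, F=36.
Check: V − E + F = 24 − 58 + 36 = 2.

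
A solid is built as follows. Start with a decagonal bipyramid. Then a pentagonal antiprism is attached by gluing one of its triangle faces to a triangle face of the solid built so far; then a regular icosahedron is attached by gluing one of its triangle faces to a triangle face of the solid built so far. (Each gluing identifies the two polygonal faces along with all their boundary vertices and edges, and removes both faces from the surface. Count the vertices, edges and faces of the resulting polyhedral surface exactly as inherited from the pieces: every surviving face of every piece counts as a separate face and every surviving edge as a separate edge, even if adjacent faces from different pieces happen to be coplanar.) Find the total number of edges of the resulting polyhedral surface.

74

A decagonal bipyramid: V=12, E=30, F=20.
Attach a pentagonal antiprism (V=10, E=20, F=12) along a 3-gon: merge 3 vertices and 3 edges, delete both glued faces → V=19, E=47, F=30.
Attach a regular icosahedron (V=12, E=30, F=20) along a 3-gon: merge 3 vertices and 3 edges, delete both glued faces → V=28, E=74, F=48.
Check: V − E + F = 28 − 74 + 48 = 2.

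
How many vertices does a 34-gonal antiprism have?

An antiprism on an n-gon has two n-gon caps and 2n triangles: V = 2·34 = 68, E = 4·34 = 136, F = 2·34 + 2 = 70.

68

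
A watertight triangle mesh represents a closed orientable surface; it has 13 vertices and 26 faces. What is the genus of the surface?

Every face is a triangle, so 2E = 3·26 = 78, giving E = 39.
χ = V − E + F = 13 − 39 + 26 = 0.
For a closed orientable surface χ = 2 − 2g, so g = (2 − (0))/2 = 1.

1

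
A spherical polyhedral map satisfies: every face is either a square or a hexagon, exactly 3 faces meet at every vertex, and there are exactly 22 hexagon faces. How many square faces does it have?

6

Let x be the number of squares; then F = 22 + x.
Edge–face incidences: 2E = 6·22 + 4·x = 132 + 4x.
Every vertex has degree 3, so 3V = 2E.
Euler: V − E + F = 2 ⇒ (2E)/3 − E + (22 + x) = 2.
Multiply by 6: 2·(2E) − 3·(2E) + 6·(22 + x) = 12, i.e. 132 + 6x − (132 + 4x) = 12.
Collecting terms: 2x = 12, so x = 6.
Then 2E = 132 + 4·6 = 156, so E = 78, V = 2E/3 = 52, F = 22 + 6 = 28.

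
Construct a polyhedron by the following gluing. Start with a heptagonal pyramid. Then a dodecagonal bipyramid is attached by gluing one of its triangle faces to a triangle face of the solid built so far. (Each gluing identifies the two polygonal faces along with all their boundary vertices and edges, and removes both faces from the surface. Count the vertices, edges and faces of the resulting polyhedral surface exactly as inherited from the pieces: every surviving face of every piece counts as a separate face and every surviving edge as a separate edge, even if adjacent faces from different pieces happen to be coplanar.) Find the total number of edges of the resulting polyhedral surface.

A heptagonal pyramid: V=8, E=14, F=8.
Attach a dodecagonal bipyramid (V=14, E=36, F=24) along a 3-gon: merge 3 vertices and 3 edges, delete both glued faces → V=19, E=47, F=30.
Check: V − E + F = 19 − 47 + 30 = 2.

47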